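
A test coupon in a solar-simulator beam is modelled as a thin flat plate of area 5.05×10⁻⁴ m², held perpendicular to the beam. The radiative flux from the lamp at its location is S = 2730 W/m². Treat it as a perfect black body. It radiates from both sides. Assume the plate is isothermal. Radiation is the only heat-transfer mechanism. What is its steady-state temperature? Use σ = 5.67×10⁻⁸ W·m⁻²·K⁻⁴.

T ≈ 394 K

At equilibrium, absorbed power = emitted power.
Absorbing cross-section = A = 5.050×10⁻⁴ m²; emitting surface = 2A = 0.001010 m² (ratio 2).
S·A_cross = εσ·A_surf·T⁴  ⇒  T⁴ = S/(2σ).
T⁴ = 1.00·2730/(2·5.67×10⁻⁸) = 2.407×10¹⁰ K⁴.
T = (2.407×10¹⁰)^(1/4).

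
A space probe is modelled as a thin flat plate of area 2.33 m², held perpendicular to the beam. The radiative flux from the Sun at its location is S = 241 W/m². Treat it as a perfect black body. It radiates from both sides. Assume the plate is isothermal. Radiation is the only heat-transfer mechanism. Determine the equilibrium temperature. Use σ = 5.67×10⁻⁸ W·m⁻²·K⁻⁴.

At equilibrium, absorbed power = emitted power.
Absorbing cross-section = A = 2.330 m²; emitting surface = 2A = 4.660 m² (ratio 2).
S·A_cross = εσ·A_surf·T⁴  ⇒  T⁴ = S/(2σ).
T⁴ = 1.00·241/(2·5.67×10⁻⁸) = 2.125×10⁹ K⁴.
T = (2.125×10⁹)^(1/4).

T ≈ 215 K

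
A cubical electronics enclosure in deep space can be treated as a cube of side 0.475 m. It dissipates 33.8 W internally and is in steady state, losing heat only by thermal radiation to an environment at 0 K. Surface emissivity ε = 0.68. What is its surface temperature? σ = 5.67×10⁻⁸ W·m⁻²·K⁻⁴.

Steady state: internal power = radiated power, P = εσA T⁴.
Radiating area A = 6L² = 1.354 m².
T⁴ = P/(εσA) = 33.8/(0.68·5.67×10⁻⁸·1.354) = 6.476×10⁸ K⁴.
T = (6.476×10⁸)^(1/4).

T ≈ 160 K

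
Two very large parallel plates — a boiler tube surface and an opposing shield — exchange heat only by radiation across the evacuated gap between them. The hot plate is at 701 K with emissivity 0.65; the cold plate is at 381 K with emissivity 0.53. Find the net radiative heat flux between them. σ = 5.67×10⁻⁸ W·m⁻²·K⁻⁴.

For two infinite grey parallel plates, q = σ(T₁⁴ − T₂⁴)/(1/ε₁ + 1/ε₂ − 1).
T₁⁴ − T₂⁴ = 2.415×10¹¹ − 2.107×10¹⁰ = 2.204×10¹¹ K⁴.
1/ε₁ + 1/ε₂ − 1 = 1.538 + 1.887 − 1 = 2.425.
q = 5.67×10⁻⁸ × 2.204×10¹¹ / 2.425.

q ≈ 5150 W/m²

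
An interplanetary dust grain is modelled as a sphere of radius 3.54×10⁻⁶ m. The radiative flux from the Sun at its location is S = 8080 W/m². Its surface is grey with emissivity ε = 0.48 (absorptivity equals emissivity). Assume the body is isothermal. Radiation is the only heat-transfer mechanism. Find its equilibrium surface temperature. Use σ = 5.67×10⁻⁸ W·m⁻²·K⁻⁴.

T ≈ 434 K

At equilibrium, absorbed power = emitted power.
Absorbing cross-section = πr² = 3.937×10⁻¹¹ m²; emitting surface = 4πr² = 1.575×10⁻¹⁰ m² (ratio 4).
εS·A_cross = εσ·A_surf·T⁴  ⇒  T⁴ = S/(4σ)   (ε cancels).
T⁴ = 8080/(4·5.67×10⁻⁸) = 3.563×10¹⁰ K⁴.
T = (3.563×10¹⁰)^(1/4).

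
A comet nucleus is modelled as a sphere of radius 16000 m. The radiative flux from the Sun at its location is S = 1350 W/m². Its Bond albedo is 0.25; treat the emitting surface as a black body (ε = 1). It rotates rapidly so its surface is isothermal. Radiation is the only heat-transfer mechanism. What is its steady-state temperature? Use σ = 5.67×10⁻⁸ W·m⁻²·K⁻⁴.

At equilibrium, absorbed power = emitted power.
Absorbing cross-section = πr² = 8.042×10⁸ m²; emitting surface = 4πr² = 3.217×10⁹ m² (ratio 4).
(1−a)S·A_cross = εσ·A_surf·T⁴  ⇒  T⁴ = (1−a)S/(4σ).
T⁴ = 0.750·1350/(4·5.67×10⁻⁸) = 4.464×10⁹ K⁴.
T = (4.464×10⁹)^(1/4).

T ≈ 258 K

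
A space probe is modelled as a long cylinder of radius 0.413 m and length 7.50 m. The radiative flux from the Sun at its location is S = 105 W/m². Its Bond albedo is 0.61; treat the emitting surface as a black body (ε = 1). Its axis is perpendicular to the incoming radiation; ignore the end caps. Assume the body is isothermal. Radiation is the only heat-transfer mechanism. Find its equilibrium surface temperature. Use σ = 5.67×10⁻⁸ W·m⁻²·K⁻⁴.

T ≈ 123 K

At equilibrium, absorbed power = emitted power.
Absorbing cross-section = 2rL = 6.195 m²; emitting surface = 2πrL = 19.46 m² (ratio π).
(1−a)S·A_cross = εσ·A_surf·T⁴  ⇒  T⁴ = (1−a)S/(πσ).
T⁴ = 0.390·105/(π·5.67×10⁻⁸) = 2.299×10⁸ K⁴.
T = (2.299×10⁸)^(1/4).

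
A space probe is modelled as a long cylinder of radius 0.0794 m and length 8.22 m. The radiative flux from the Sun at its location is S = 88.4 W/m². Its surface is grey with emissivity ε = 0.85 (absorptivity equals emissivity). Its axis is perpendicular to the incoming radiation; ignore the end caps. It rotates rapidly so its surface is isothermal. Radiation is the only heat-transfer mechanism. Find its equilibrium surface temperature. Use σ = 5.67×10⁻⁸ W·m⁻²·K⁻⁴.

T ≈ 149 K

At equilibrium, absorbed power = emitted power.
Absorbing cross-section = 2rL = 1.305 m²; emitting surface = 2πrL = 4.101 m² (ratio π).
εS·A_cross = εσ·A_surf·T⁴  ⇒  T⁴ = S/(πσ)   (ε cancels).
T⁴ = 88.4/(π·5.67×10⁻⁸) = 4.963×10⁸ K⁴.
T = (4.963×10⁸)^(1/4).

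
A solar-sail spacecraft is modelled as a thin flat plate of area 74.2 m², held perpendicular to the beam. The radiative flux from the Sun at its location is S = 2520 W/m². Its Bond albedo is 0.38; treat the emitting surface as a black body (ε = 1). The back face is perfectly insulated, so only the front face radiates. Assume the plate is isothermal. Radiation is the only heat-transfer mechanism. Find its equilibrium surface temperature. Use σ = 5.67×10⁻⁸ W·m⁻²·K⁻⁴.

T ≈ 407 K

At equilibrium, absorbed power = emitted power.
Absorbing cross-section = A = 74.20 m²; emitting surface = A = 74.20 m² (ratio 1).
(1−a)S·A_cross = εσ·A_surf·T⁴  ⇒  T⁴ = (1−a)S/(1σ).
T⁴ = 0.620·2520/(1·5.67×10⁻⁸) = 2.756×10¹⁰ K⁴.
T = (2.756×10¹⁰)^(1/4).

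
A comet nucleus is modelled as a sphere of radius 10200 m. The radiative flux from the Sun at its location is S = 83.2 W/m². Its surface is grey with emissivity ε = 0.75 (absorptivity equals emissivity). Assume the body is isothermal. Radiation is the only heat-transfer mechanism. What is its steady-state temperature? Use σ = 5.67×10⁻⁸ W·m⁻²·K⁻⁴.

T ≈ 138 K

At equilibrium, absorbed power = emitted power.
Absorbing cross-section = πr² = 3.269×10⁸ m²; emitting surface = 4πr² = 1.307×10⁹ m² (ratio 4).
εS·A_cross = εσ·A_surf·T⁴  ⇒  T⁴ = S/(4σ)   (ε cancels).
T⁴ = 83.2/(4·5.67×10⁻⁸) = 3.668×10⁸ K⁴.
T = (3.668×10⁸)^(1/4).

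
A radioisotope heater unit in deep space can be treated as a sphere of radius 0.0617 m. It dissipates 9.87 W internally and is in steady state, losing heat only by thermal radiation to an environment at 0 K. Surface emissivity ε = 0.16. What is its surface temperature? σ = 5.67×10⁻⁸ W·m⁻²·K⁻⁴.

T ≈ 388 K

Steady state: internal power = radiated power, P = εσA T⁴.
Radiating area A = 4πr² = 0.04784 m².
T⁴ = P/(εσA) = 9.87/(0.16·5.67×10⁻⁸·0.04784) = 2.274×10¹⁰ K⁴.
T = (2.274×10¹⁰)^(1/4).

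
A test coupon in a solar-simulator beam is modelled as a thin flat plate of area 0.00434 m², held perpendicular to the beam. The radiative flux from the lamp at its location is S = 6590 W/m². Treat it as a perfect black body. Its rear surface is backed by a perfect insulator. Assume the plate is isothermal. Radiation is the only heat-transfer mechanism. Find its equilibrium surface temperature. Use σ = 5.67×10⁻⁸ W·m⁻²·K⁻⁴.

T ≈ 584 K

At equilibrium, absorbed power = emitted power.
Absorbing cross-section = A = 0.004340 m²; emitting surface = A = 0.004340 m² (ratio 1).
S·A_cross = εσ·A_surf·T⁴  ⇒  T⁴ = S/(1σ).
T⁴ = 1.00·6590/(1·5.67×10⁻⁸) = 1.162×10¹¹ K⁴.
T = (1.162×10¹¹)^(1/4).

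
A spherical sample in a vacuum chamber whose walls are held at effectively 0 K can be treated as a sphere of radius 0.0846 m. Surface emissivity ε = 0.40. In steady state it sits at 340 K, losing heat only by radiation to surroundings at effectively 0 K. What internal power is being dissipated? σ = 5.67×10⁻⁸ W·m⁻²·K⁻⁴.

P ≈ 27.3 W

Steady state: P = εσA T⁴.
A = 4πr² = 0.08994 m²; T⁴ = (340)⁴ = 1.336×10¹⁰ K⁴.
P = 0.40 × 5.67×10⁻⁸ × 0.08994 × 1.336×10¹⁰.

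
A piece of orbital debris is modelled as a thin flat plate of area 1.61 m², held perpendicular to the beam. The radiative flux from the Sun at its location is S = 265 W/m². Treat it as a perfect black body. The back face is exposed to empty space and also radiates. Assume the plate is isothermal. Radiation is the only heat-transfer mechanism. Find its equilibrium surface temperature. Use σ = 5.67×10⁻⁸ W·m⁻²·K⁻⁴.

T ≈ 220 K

At equilibrium, absorbed power = emitted power.
Absorbing cross-section = A = 1.610 m²; emitting surface = 2A = 3.220 m² (ratio 2).
S·A_cross = εσ·A_surf·T⁴  ⇒  T⁴ = S/(2σ).
T⁴ = 1.00·265/(2·5.67×10⁻⁸) = 2.337×10⁹ K⁴.
T = (2.337×10⁹)^(1/4).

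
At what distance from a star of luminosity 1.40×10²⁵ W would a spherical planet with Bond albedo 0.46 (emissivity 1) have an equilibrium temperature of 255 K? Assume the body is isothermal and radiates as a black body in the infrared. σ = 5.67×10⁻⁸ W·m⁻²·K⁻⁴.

For an isothermal black-emitting sphere, (1−a)S·πr² = σ·4πr²·T⁴ ⇒ S = 4σT⁴/(1−a).
S = 4·5.67×10⁻⁸·(255)⁴/0.540 = 1776 W/m².
Flux falls as S = L/(4πd²), so d = √(L/(4πS)) = √(1.40×10²⁵/(4π·1776)).

d ≈ 2.50×10¹⁰ m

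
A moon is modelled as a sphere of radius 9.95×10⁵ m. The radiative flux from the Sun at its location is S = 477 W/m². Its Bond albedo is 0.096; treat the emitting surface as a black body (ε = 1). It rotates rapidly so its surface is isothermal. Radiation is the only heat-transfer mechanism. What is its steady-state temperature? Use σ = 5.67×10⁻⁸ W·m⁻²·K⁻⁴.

At equilibrium, absorbed power = emitted power.
Absorbing cross-section = πr² = 3.110×10¹² m²; emitting surface = 4πr² = 1.244×10¹³ m² (ratio 4).
(1−a)S·A_cross = εσ·A_surf·T⁴  ⇒  T⁴ = (1−a)S/(4σ).
T⁴ = 0.904·477/(4·5.67×10⁻⁸) = 1.901×10⁹ K⁴.
T = (1.901×10⁹)^(1/4).

T ≈ 209 K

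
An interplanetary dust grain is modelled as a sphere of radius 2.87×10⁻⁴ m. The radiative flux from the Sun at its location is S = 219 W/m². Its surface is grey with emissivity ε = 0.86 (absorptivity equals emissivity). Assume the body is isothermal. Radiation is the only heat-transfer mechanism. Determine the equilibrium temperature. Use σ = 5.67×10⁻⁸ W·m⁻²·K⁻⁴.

T ≈ 176 K

At equilibrium, absorbed power = emitted power.
Absorbing cross-section = πr² = 2.588×10⁻⁷ m²; emitting surface = 4πr² = 1.035×10⁻⁶ m² (ratio 4).
εS·A_cross = εσ·A_surf·T⁴  ⇒  T⁴ = S/(4σ)   (ε cancels).
T⁴ = 219/(4·5.67×10⁻⁸) = 9.656×10⁸ K⁴.
T = (9.656×10⁸)^(1/4).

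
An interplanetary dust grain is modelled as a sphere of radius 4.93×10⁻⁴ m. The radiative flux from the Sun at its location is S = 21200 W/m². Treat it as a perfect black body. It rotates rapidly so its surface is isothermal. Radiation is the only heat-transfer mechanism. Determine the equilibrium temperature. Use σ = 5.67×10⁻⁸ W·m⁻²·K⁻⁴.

At equilibrium, absorbed power = emitted power.
Absorbing cross-section = πr² = 7.636×10⁻⁷ m²; emitting surface = 4πr² = 3.054×10⁻⁶ m² (ratio 4).
S·A_cross = εσ·A_surf·T⁴  ⇒  T⁴ = S/(4σ).
T⁴ = 1.00·21200/(4·5.67×10⁻⁸) = 9.347×10¹⁰ K⁴.
T = (9.347×10¹⁰)^(1/4).

T ≈ 553 K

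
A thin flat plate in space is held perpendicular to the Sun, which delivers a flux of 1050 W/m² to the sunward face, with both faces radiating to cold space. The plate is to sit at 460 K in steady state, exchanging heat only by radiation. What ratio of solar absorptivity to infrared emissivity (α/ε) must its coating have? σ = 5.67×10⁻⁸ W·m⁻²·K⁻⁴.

α/ε ≈ 4.84

Balance: αS·A = εσ·2A·T⁴ ⇒ α/ε = 2σT⁴/S.
α/ε = 2·5.67×10⁻⁸·(460)⁴/1050 = 2·5.67×10⁻⁸·4.477×10¹⁰/1050.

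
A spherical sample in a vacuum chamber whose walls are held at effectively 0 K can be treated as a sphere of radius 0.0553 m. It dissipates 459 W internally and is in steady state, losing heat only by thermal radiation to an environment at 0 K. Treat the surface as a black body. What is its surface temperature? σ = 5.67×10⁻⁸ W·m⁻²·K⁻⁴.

T ≈ 677 K

Steady state: internal power = radiated power, P = εσA T⁴.
Radiating area A = 4πr² = 0.03843 m².
T⁴ = P/(εσA) = 459/(1.0·5.67×10⁻⁸·0.03843) = 2.107×10¹¹ K⁴.
T = (2.107×10¹¹)^(1/4).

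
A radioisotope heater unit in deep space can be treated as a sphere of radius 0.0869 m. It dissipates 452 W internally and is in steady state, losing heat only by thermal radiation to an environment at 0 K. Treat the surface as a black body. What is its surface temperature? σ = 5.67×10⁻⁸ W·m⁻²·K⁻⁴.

Steady state: internal power = radiated power, P = εσA T⁴.
Radiating area A = 4πr² = 0.09490 m².
T⁴ = P/(εσA) = 452/(1.0·5.67×10⁻⁸·0.09490) = 8.401×10¹⁰ K⁴.
T = (8.401×10¹⁰)^(1/4).

T ≈ 538 K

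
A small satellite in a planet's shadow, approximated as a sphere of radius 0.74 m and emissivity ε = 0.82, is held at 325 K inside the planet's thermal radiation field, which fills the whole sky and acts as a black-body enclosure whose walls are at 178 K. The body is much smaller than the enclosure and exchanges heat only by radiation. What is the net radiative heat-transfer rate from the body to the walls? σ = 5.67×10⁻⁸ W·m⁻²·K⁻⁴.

For a small grey body in a large enclosure: P_net = εσA(T_body⁴ − T_wall⁴).
A = 4πr² = 6.881 m²; T_body⁴ − T_wall⁴ = 1.116×10¹⁰ − 1.004×10⁹ = 1.015×10¹⁰ K⁴.
|P_net| = 0.82·5.67×10⁻⁸·6.881·1.015×10¹⁰.

P_net ≈ 3250 W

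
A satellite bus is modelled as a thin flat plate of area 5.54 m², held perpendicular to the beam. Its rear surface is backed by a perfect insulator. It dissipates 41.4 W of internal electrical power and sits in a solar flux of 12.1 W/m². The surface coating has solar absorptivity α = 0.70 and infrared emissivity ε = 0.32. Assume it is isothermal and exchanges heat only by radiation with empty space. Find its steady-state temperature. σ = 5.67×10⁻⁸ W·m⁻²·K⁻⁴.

T ≈ 172 K

At steady state, absorbed solar power + internal power = radiated power.
Absorbed: α·S·A_cross = 0.70·12.1·5.540 = 46.92 W (cross-section A).
Total input = 46.92 + 41.4 = 88.32 W.
Radiated: εσ·A_surf·T⁴ with A_surf = A = 5.540 m².
T⁴ = 88.32/(0.32·5.67×10⁻⁸·5.540) = 8.787×10⁸ K⁴.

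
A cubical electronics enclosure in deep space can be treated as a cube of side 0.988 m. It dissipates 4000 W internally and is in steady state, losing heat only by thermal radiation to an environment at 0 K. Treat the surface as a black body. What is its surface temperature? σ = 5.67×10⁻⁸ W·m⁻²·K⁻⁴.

Steady state: internal power = radiated power, P = εσA T⁴.
Radiating area A = 6L² = 5.857 m².
T⁴ = P/(εσA) = 4000/(1.0·5.67×10⁻⁸·5.857) = 1.205×10¹⁰ K⁴.
T = (1.205×10¹⁰)^(1/4).

T ≈ 331 K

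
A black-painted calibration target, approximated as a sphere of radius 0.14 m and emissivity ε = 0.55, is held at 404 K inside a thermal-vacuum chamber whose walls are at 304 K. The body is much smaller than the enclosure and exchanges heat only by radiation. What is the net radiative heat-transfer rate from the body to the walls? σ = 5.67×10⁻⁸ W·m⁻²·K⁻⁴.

P_net ≈ 139 W

For a small grey body in a large enclosure: P_net = εσA(T_body⁴ − T_wall⁴).
A = 4πr² = 0.2463 m²; T_body⁴ − T_wall⁴ = 2.664×10¹⁰ − 8.541×10⁹ = 1.810×10¹⁰ K⁴.
|P_net| = 0.55·5.67×10⁻⁸·0.2463·1.810×10¹⁰.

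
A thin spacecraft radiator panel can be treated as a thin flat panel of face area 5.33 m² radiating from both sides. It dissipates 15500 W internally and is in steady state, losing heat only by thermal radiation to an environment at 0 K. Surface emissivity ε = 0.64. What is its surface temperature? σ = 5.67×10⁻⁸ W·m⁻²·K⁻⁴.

T ≈ 447 K

Steady state: internal power = radiated power, P = εσA T⁴.
Radiating area A = 2·5.33 = 10.66 m².
T⁴ = P/(εσA) = 15500/(0.64·5.67×10⁻⁸·10.66) = 4.007×10¹⁰ K⁴.
T = (4.007×10¹⁰)^(1/4).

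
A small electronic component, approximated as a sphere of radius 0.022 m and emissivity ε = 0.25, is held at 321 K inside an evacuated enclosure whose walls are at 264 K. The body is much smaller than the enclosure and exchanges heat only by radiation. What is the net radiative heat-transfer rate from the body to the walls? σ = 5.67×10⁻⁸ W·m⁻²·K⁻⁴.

P_net ≈ 0.497 W

For a small grey body in a large enclosure: P_net = εσA(T_body⁴ − T_wall⁴).
A = 4πr² = 0.006082 m²; T_body⁴ − T_wall⁴ = 1.062×10¹⁰ − 4.858×10⁹ = 5.760×10⁹ K⁴.
|P_net| = 0.25·5.67×10⁻⁸·0.006082·5.760×10⁹.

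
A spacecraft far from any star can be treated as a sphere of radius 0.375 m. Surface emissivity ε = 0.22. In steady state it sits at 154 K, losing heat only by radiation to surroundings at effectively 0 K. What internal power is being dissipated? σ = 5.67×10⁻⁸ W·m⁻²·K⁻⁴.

P ≈ 12.4 W

Steady state: P = εσA T⁴.
A = 4πr² = 1.767 m²; T⁴ = (154)⁴ = 5.624×10⁸ K⁴.
P = 0.22 × 5.67×10⁻⁸ × 1.767 × 5.624×10⁸.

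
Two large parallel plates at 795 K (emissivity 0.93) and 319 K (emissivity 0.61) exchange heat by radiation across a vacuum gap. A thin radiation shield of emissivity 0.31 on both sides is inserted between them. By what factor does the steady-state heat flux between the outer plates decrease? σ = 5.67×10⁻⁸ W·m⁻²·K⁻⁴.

factor ≈ 4.18

Without shield: q₀ = σΔ(T⁴)/(1/ε₁+1/ε₂−1) with denominator 1.715.
With shield the two gaps are in series; the resistances add: (1/ε₁+1/ε_s−1)+(1/ε_s+1/ε₂−1) = 3.301+3.865 = 7.166.
Heat-flux ratio q₀/q = 7.166/1.715.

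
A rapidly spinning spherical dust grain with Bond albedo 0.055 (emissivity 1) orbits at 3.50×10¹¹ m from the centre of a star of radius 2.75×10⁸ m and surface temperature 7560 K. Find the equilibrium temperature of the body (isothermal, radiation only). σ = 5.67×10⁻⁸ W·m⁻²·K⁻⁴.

T ≈ 148 K

The star's surface emits σT_*⁴; at distance d the flux is S = σT_*⁴(R_*/d)².
S = 5.67×10⁻⁸·(7560)⁴·(2.75×10⁸/3.50×10¹¹)² = 114.3 W/m².
For an isothermal sphere T⁴ = (1−a)S/(4σ) = 4.764×10⁸ K⁴.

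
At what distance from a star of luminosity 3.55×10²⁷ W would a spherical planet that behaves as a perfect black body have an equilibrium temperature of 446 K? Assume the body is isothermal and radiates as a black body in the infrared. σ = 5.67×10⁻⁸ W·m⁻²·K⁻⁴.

d ≈ 1.77×10¹¹ m

For an isothermal black-emitting sphere, (1−a)S·πr² = σ·4πr²·T⁴ ⇒ S = 4σT⁴/(1−a).
S = 4·5.67×10⁻⁸·(446)⁴/1.00 = 8974 W/m².
Flux falls as S = L/(4πd²), so d = √(L/(4πS)) = √(3.55×10²⁷/(4π·8974)).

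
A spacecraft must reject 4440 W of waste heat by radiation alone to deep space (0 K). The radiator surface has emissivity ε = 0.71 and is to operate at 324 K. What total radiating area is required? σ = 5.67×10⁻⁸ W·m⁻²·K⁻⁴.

A ≈ 10.0 m²

P = εσA T⁴ ⇒ A = P/(εσT⁴).
T⁴ = 1.102×10¹⁰ K⁴.
A = 4440/(0.71 × 5.67×10⁻⁸ × 1.102×10¹⁰).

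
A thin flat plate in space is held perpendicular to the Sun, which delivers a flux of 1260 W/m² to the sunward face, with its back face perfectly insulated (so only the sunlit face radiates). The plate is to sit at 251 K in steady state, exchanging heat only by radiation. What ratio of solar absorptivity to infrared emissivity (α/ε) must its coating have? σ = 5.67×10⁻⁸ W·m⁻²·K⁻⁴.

Balance: αS·A = εσ·1A·T⁴ ⇒ α/ε = σT⁴/S.
α/ε = 5.67×10⁻⁸·(251)⁴/1260 = 5.67×10⁻⁸·3.969×10⁹/1260.

α/ε ≈ 0.179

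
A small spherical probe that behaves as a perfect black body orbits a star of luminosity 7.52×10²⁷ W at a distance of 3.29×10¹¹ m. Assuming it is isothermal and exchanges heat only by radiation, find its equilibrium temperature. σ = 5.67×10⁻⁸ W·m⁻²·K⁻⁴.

First find the stellar flux at distance d: S = L/(4πd²) = 7.52×10²⁷/(4π·(3.29×10¹¹)²) = 5529 W/m².
For an isothermal sphere, absorbed (1−a)S·πr² = emitted σ·4πr²·T⁴, so T⁴ = (1−a)S/(4σ).
T⁴ = 1.00·5529/(4·5.67×10⁻⁸) = 2.438×10¹⁰ K⁴.

T ≈ 395 K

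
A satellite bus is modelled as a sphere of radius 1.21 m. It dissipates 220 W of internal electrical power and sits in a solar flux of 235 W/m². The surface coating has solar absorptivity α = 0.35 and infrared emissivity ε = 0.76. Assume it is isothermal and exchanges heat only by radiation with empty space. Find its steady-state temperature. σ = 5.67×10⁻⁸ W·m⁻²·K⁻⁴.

At steady state, absorbed solar power + internal power = radiated power.
Absorbed: α·S·A_cross = 0.35·235·4.600 = 378.3 W (cross-section πr²).
Total input = 378.3 + 220 = 598.3 W.
Radiated: εσ·A_surf·T⁴ with A_surf = 4πr² = 18.40 m².
T⁴ = 598.3/(0.76·5.67×10⁻⁸·18.40) = 7.547×10⁸ K⁴.

T ≈ 166 K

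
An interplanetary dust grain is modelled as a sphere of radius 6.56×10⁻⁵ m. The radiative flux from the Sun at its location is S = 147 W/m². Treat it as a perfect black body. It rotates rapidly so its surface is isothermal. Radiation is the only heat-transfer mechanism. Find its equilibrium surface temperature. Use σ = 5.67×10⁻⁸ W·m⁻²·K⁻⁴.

At equilibrium, absorbed power = emitted power.
Absorbing cross-section = πr² = 1.352×10⁻⁸ m²; emitting surface = 4πr² = 5.408×10⁻⁸ m² (ratio 4).
S·A_cross = εσ·A_surf·T⁴  ⇒  T⁴ = S/(4σ).
T⁴ = 1.00·147/(4·5.67×10⁻⁸) = 6.481×10⁸ K⁴.
T = (6.481×10⁸)^(1/4).

T ≈ 160 K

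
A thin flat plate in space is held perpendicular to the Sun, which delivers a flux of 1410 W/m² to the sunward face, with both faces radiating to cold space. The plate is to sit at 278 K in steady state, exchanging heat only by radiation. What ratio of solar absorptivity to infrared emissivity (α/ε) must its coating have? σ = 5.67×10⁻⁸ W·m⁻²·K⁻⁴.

Balance: αS·A = εσ·2A·T⁴ ⇒ α/ε = 2σT⁴/S.
α/ε = 2·5.67×10⁻⁸·(278)⁴/1410 = 2·5.67×10⁻⁸·5.973×10⁹/1410.

α/ε ≈ 0.480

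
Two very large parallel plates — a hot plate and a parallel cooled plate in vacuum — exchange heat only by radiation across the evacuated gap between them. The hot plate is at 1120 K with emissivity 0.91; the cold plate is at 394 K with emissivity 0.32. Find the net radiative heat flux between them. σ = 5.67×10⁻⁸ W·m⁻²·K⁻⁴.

q ≈ 27300 W/m²

For two infinite grey parallel plates, q = σ(T₁⁴ − T₂⁴)/(1/ε₁ + 1/ε₂ − 1).
T₁⁴ − T₂⁴ = 1.574×10¹² − 2.410×10¹⁰ = 1.549×10¹² K⁴.
1/ε₁ + 1/ε₂ − 1 = 1.099 + 3.125 − 1 = 3.224.
q = 5.67×10⁻⁸ × 1.549×10¹² / 3.224.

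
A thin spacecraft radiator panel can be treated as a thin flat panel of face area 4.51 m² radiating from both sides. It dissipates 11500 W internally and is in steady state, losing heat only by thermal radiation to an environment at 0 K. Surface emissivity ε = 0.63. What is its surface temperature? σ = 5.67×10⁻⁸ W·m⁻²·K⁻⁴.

T ≈ 435 K

Steady state: internal power = radiated power, P = εσA T⁴.
Radiating area A = 2·4.51 = 9.020 m².
T⁴ = P/(εσA) = 11500/(0.63·5.67×10⁻⁸·9.020) = 3.569×10¹⁰ K⁴.
T = (3.569×10¹⁰)^(1/4).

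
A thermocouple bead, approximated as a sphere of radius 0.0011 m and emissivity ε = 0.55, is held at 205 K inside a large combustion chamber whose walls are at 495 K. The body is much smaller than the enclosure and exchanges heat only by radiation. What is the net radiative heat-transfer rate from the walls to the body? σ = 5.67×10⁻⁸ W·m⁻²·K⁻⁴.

For a small grey body in a large enclosure: P_net = εσA(T_body⁴ − T_wall⁴).
A = 4πr² = 1.521×10⁻⁵ m²; T_body⁴ − T_wall⁴ = 1.766×10⁹ − 6.004×10¹⁰ = -5.827×10¹⁰ K⁴.
|P_net| = 0.55·5.67×10⁻⁸·1.521×10⁻⁵·5.827×10¹⁰.

P_net ≈ 0.0276 W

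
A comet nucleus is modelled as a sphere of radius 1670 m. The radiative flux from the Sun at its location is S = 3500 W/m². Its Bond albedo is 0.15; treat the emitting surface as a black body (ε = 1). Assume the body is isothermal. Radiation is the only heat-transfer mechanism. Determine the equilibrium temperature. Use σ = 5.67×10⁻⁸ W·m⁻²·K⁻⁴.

T ≈ 338 K

At equilibrium, absorbed power = emitted power.
Absorbing cross-section = πr² = 8.762×10⁶ m²; emitting surface = 4πr² = 3.505×10⁷ m² (ratio 4).
(1−a)S·A_cross = εσ·A_surf·T⁴  ⇒  T⁴ = (1−a)S/(4σ).
T⁴ = 0.850·3500/(4·5.67×10⁻⁸) = 1.312×10¹⁰ K⁴.
T = (1.312×10¹⁰)^(1/4).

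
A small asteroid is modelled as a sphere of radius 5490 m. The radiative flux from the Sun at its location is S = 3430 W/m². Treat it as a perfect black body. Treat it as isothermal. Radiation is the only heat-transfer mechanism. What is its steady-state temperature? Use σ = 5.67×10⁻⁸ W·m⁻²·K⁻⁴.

At equilibrium, absorbed power = emitted power.
Absorbing cross-section = πr² = 9.469×10⁷ m²; emitting surface = 4πr² = 3.788×10⁸ m² (ratio 4).
S·A_cross = εσ·A_surf·T⁴  ⇒  T⁴ = S/(4σ).
T⁴ = 1.00·3430/(4·5.67×10⁻⁸) = 1.512×10¹⁰ K⁴.
T = (1.512×10¹⁰)^(1/4).

T ≈ 351 K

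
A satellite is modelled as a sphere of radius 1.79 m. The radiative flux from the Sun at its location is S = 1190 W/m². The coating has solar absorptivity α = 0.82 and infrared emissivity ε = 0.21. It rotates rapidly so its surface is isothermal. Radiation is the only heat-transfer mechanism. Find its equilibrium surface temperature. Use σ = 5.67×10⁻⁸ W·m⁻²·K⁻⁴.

T ≈ 378 K

At equilibrium, absorbed power = emitted power.
Absorbing cross-section = πr² = 10.07 m²; emitting surface = 4πr² = 40.26 m² (ratio 4).
αS·A_cross = εσ·A_surf·T⁴  ⇒  T⁴ = αS/(ε·4σ).
T⁴ = 0.820·1190/(0.21·4·5.67×10⁻⁸) = 2.049×10¹⁰ K⁴.
T = (2.049×10¹⁰)^(1/4).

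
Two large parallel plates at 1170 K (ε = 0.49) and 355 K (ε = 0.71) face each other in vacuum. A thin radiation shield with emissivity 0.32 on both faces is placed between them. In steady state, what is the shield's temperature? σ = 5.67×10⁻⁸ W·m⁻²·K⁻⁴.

T_s ≈ 965 K

In steady state the net flux on the hot side equals that on the cold side.
σ(T₁⁴−T_s⁴)/D₁ = σ(T_s⁴−T₂⁴)/D₂, with D₁ = 1/ε₁+1/ε_s−1 = 4.166, D₂ = 1/ε_s+1/ε₂−1 = 3.533.
Solve for T_s⁴: T_s⁴ = (D₂·T₁⁴ + D₁·T₂⁴)/(D₁+D₂) = 8.686×10¹¹ K⁴.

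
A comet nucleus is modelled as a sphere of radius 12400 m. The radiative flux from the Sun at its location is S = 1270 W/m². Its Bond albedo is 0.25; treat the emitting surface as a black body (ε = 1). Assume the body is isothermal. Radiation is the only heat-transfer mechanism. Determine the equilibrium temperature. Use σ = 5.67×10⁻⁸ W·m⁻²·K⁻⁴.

At equilibrium, absorbed power = emitted power.
Absorbing cross-section = πr² = 4.831×10⁸ m²; emitting surface = 4πr² = 1.932×10⁹ m² (ratio 4).
(1−a)S·A_cross = εσ·A_surf·T⁴  ⇒  T⁴ = (1−a)S/(4σ).
T⁴ = 0.750·1270/(4·5.67×10⁻⁸) = 4.200×10⁹ K⁴.
T = (4.200×10⁹)^(1/4).

T ≈ 255 K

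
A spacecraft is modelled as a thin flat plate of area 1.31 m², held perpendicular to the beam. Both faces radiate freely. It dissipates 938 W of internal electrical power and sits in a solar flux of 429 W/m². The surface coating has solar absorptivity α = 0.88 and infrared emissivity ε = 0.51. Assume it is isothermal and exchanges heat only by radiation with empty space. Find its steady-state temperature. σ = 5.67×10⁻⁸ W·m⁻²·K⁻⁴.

T ≈ 371 K

At steady state, absorbed solar power + internal power = radiated power.
Absorbed: α·S·A_cross = 0.88·429·1.310 = 494.6 W (cross-section A).
Total input = 494.6 + 938 = 1433 W.
Radiated: εσ·A_surf·T⁴ with A_surf = 2A = 2.620 m².
T⁴ = 1433/(0.51·5.67×10⁻⁸·2.620) = 1.891×10¹⁰ K⁴.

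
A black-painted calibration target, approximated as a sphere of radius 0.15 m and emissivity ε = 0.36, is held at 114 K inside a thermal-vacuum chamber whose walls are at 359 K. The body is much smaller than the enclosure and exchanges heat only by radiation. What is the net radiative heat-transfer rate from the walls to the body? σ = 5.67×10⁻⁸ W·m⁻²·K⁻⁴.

For a small grey body in a large enclosure: P_net = εσA(T_body⁴ − T_wall⁴).
A = 4πr² = 0.2827 m²; T_body⁴ − T_wall⁴ = 1.689×10⁸ − 1.661×10¹⁰ = -1.644×10¹⁰ K⁴.
|P_net| = 0.36·5.67×10⁻⁸·0.2827·1.644×10¹⁰.

P_net ≈ 94.9 W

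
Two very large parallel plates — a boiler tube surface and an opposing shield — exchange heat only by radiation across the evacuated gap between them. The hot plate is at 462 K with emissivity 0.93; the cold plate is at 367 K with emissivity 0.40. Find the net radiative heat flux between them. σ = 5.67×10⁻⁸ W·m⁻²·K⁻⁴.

q ≈ 604 W/m²

For two infinite grey parallel plates, q = σ(T₁⁴ − T₂⁴)/(1/ε₁ + 1/ε₂ − 1).
T₁⁴ − T₂⁴ = 4.556×10¹⁰ − 1.814×10¹⁰ = 2.742×10¹⁰ K⁴.
1/ε₁ + 1/ε₂ − 1 = 1.075 + 2.500 − 1 = 2.575.
q = 5.67×10⁻⁸ × 2.742×10¹⁰ / 2.575.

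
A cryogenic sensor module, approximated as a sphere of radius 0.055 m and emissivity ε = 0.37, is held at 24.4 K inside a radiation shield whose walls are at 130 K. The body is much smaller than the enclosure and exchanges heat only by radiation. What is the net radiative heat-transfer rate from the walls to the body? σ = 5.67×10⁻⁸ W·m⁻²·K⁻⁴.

P_net ≈ 0.227 W

For a small grey body in a large enclosure: P_net = εσA(T_body⁴ − T_wall⁴).
A = 4πr² = 0.03801 m²; T_body⁴ − T_wall⁴ = 3.545×10⁵ − 2.856×10⁸ = -2.853×10⁸ K⁴.
|P_net| = 0.37·5.67×10⁻⁸·0.03801·2.853×10⁸.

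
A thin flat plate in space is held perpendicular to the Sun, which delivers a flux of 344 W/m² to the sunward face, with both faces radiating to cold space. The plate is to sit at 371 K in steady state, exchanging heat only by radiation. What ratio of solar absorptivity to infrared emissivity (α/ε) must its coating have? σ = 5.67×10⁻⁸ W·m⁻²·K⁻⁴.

Balance: αS·A = εσ·2A·T⁴ ⇒ α/ε = 2σT⁴/S.
α/ε = 2·5.67×10⁻⁸·(371)⁴/344 = 2·5.67×10⁻⁸·1.895×10¹⁰/344.

α/ε ≈ 6.25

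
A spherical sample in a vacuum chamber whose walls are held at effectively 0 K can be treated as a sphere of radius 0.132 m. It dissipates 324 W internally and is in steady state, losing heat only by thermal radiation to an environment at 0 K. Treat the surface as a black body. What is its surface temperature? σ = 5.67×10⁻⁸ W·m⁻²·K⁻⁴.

T ≈ 402 K

Steady state: internal power = radiated power, P = εσA T⁴.
Radiating area A = 4πr² = 0.2190 m².
T⁴ = P/(εσA) = 324/(1.0·5.67×10⁻⁸·0.2190) = 2.610×10¹⁰ K⁴.
T = (2.610×10¹⁰)^(1/4).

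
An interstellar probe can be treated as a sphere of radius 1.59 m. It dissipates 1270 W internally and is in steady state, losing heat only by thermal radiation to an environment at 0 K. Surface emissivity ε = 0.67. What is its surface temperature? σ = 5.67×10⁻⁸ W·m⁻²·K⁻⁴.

Steady state: internal power = radiated power, P = εσA T⁴.
Radiating area A = 4πr² = 31.77 m².
T⁴ = P/(εσA) = 1270/(0.67·5.67×10⁻⁸·31.77) = 1.052×10⁹ K⁴.
T = (1.052×10⁹)^(1/4).

T ≈ 180 K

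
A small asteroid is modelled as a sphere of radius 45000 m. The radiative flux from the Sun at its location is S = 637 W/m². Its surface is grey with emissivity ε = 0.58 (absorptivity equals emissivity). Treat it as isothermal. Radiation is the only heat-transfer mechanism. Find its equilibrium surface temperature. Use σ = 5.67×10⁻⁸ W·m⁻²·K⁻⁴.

At equilibrium, absorbed power = emitted power.
Absorbing cross-section = πr² = 6.362×10⁹ m²; emitting surface = 4πr² = 2.545×10¹⁰ m² (ratio 4).
εS·A_cross = εσ·A_surf·T⁴  ⇒  T⁴ = S/(4σ)   (ε cancels).
T⁴ = 637/(4·5.67×10⁻⁸) = 2.809×10⁹ K⁴.
T = (2.809×10⁹)^(1/4).

T ≈ 230 K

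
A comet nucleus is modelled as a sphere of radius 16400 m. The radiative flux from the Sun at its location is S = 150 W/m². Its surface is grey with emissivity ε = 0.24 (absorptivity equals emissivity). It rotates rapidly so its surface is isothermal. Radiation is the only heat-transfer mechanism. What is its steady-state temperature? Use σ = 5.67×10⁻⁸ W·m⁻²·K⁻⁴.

T ≈ 160 K

At equilibrium, absorbed power = emitted power.
Absorbing cross-section = πr² = 8.450×10⁸ m²; emitting surface = 4πr² = 3.380×10⁹ m² (ratio 4).
εS·A_cross = εσ·A_surf·T⁴  ⇒  T⁴ = S/(4σ)   (ε cancels).
T⁴ = 150/(4·5.67×10⁻⁸) = 6.614×10⁸ K⁴.
T = (6.614×10⁸)^(1/4).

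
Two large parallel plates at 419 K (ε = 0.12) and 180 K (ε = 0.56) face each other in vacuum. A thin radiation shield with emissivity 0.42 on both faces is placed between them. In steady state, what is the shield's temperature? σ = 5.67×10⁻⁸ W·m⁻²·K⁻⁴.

In steady state the net flux on the hot side equals that on the cold side.
σ(T₁⁴−T_s⁴)/D₁ = σ(T_s⁴−T₂⁴)/D₂, with D₁ = 1/ε₁+1/ε_s−1 = 9.714, D₂ = 1/ε_s+1/ε₂−1 = 3.167.
Solve for T_s⁴: T_s⁴ = (D₂·T₁⁴ + D₁·T₂⁴)/(D₁+D₂) = 8.369×10⁹ K⁴.

T_s ≈ 302 K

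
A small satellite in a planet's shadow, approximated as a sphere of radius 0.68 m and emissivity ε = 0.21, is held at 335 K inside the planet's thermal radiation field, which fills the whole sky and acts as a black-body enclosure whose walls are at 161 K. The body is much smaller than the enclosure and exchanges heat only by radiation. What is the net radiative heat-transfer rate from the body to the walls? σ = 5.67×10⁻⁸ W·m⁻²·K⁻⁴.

P_net ≈ 825 W

For a small grey body in a large enclosure: P_net = εσA(T_body⁴ − T_wall⁴).
A = 4πr² = 5.811 m²; T_body⁴ − T_wall⁴ = 1.259×10¹⁰ − 6.719×10⁸ = 1.192×10¹⁰ K⁴.
|P_net| = 0.21·5.67×10⁻⁸·5.811·1.192×10¹⁰.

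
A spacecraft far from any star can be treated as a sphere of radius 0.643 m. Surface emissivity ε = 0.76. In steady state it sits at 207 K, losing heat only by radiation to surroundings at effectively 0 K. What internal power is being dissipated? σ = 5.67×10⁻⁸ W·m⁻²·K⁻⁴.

P ≈ 411 W

Steady state: P = εσA T⁴.
A = 4πr² = 5.196 m²; T⁴ = (207)⁴ = 1.836×10⁹ K⁴.
P = 0.76 × 5.67×10⁻⁸ × 5.196 × 1.836×10⁹.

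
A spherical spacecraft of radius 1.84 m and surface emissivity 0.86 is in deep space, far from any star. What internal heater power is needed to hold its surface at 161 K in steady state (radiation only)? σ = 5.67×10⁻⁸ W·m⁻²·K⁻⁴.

P ≈ 1390 W

P = εσ·4πr²·T⁴.
4πr² = 42.54 m²; T⁴ = 6.719×10⁸ K⁴.
P = 0.86·5.67×10⁻⁸·42.54·6.719×10⁸.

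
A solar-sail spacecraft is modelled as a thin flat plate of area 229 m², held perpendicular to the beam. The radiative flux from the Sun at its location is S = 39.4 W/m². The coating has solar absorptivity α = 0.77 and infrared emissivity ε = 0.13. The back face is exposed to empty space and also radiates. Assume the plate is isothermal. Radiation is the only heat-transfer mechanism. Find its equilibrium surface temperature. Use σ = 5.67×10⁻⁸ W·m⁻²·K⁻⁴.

T ≈ 213 K

At equilibrium, absorbed power = emitted power.
Absorbing cross-section = A = 229.0 m²; emitting surface = 2A = 458.0 m² (ratio 2).
αS·A_cross = εσ·A_surf·T⁴  ⇒  T⁴ = αS/(ε·2σ).
T⁴ = 0.770·39.4/(0.13·2·5.67×10⁻⁸) = 2.058×10⁹ K⁴.
T = (2.058×10⁹)^(1/4).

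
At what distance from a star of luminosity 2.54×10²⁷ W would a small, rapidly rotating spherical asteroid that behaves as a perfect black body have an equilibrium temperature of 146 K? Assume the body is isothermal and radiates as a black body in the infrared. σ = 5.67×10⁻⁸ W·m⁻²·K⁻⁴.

For an isothermal black-emitting sphere, (1−a)S·πr² = σ·4πr²·T⁴ ⇒ S = 4σT⁴/(1−a).
S = 4·5.67×10⁻⁸·(146)⁴/1.00 = 103.1 W/m².
Flux falls as S = L/(4πd²), so d = √(L/(4πS)) = √(2.54×10²⁷/(4π·103.1)).

d ≈ 1.40×10¹² m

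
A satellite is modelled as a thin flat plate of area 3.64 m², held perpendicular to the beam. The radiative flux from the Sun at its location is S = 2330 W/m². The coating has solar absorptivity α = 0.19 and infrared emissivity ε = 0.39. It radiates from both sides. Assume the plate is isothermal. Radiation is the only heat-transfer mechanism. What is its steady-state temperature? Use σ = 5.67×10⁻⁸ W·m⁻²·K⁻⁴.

T ≈ 316 K

At equilibrium, absorbed power = emitted power.
Absorbing cross-section = A = 3.640 m²; emitting surface = 2A = 7.280 m² (ratio 2).
αS·A_cross = εσ·A_surf·T⁴  ⇒  T⁴ = αS/(ε·2σ).
T⁴ = 0.190·2330/(0.39·2·5.67×10⁻⁸) = 1.001×10¹⁰ K⁴.
T = (1.001×10¹⁰)^(1/4).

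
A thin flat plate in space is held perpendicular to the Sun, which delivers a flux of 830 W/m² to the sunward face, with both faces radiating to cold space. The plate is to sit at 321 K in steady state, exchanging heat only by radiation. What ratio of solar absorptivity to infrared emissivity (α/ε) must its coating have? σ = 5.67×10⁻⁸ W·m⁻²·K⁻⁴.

Balance: αS·A = εσ·2A·T⁴ ⇒ α/ε = 2σT⁴/S.
α/ε = 2·5.67×10⁻⁸·(321)⁴/830 = 2·5.67×10⁻⁸·1.062×10¹⁰/830.

α/ε ≈ 1.45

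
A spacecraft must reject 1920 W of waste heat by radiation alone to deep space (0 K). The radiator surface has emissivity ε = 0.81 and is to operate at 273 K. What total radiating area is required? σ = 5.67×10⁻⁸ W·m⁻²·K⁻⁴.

P = εσA T⁴ ⇒ A = P/(εσT⁴).
T⁴ = 5.555×10⁹ K⁴.
A = 1920/(0.81 × 5.67×10⁻⁸ × 5.555×10⁹).

A ≈ 7.53 m²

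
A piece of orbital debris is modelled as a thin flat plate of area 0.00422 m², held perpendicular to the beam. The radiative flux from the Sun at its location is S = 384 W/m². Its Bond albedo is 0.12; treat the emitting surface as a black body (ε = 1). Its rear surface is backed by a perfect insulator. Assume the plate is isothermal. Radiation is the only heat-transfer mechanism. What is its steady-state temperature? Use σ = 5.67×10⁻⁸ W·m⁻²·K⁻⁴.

At equilibrium, absorbed power = emitted power.
Absorbing cross-section = A = 0.004220 m²; emitting surface = A = 0.004220 m² (ratio 1).
(1−a)S·A_cross = εσ·A_surf·T⁴  ⇒  T⁴ = (1−a)S/(1σ).
T⁴ = 0.880·384/(1·5.67×10⁻⁸) = 5.960×10⁹ K⁴.
T = (5.960×10⁹)^(1/4).

T ≈ 278 K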